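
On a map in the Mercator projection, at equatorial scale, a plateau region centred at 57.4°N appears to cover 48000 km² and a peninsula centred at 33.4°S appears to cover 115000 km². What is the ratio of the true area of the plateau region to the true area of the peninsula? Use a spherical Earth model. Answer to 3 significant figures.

Mercator's areal exaggeration is sec²φ; hence true area = (apparent area) · cos²φ.
True area of plateau region: 48000 × cos²(57.4°) = 48000 × 0.2903 = 13930 km².
True area of peninsula: 115000 × cos²(33.4°) = 115000 × 0.6970 = 80150 km².
Ratio = 13930 / 80150 ≈ 0.174.

0.174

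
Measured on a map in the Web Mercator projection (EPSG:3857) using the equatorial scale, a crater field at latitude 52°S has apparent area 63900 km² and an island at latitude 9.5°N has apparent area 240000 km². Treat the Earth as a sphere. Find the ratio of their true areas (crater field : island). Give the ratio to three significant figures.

Since Mercator area scale is 1/cos²φ, the true area equals the apparent area multiplied by cos²φ.
True area of crater field: 63900 × cos²(52°) = 63900 × 0.3790 = 24220 km².
True area of island: 240000 × cos²(9.5°) = 240000 × 0.9728 = 233500 km².
Ratio = 24220 / 233500 ≈ 0.104.

0.104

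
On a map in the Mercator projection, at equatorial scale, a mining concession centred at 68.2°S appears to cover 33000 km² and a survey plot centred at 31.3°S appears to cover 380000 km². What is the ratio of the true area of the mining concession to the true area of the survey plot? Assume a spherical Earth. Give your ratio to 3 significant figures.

Since Mercator area scale is 1/cos²φ, the true area equals the apparent area multiplied by cos²φ.
True area of mining concession: 33000 × cos²(68.2°) = 33000 × 0.1379 = 4551 km².
True area of survey plot: 380000 × cos²(31.3°) = 380000 × 0.7301 = 277400 km².
Ratio = 4551 / 277400 ≈ 0.0164.

0.0164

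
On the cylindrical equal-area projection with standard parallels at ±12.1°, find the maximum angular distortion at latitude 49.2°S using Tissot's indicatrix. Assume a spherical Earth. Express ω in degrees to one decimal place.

For cylindrical equal-area with standard parallel φ₀, h = cos φ / cos φ₀ and k = cos φ₀ / cos φ, so h·k = 1.
At 49.2°: h = 0.6683, k = 1.496; principal scales a = 1.496, b = 0.6683.
sin(ω/2) = (a − b)/(a + b) = 0.8281/2.165 = 0.3826, so ω = 2 arcsin(0.3826) ≈ 45.0°.

45.0°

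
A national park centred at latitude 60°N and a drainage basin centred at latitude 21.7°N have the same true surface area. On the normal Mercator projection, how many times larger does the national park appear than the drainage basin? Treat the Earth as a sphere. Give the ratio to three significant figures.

On Mercator, area is exaggerated by sec²φ = 1/cos²φ.
At 60°: sec²(60°) = 1/0.5000² = 4.000.
At 21.7°: sec²(21.7°) = 1/0.9291² = 1.158.
Ratio = 4.000/1.158 = cos²(21.7°)/cos²(60°) ≈ 3.45.

3.45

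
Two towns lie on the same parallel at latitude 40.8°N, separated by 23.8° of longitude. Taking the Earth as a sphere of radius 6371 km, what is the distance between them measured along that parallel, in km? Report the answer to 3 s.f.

2000 km

Arc length along a parallel = R cos φ · Δλ (with Δλ in radians).
= 6371 × cos 40.8° × (23.8° × π/180) = 6371 × 0.7570 × 0.4154 ≈ 2000 km.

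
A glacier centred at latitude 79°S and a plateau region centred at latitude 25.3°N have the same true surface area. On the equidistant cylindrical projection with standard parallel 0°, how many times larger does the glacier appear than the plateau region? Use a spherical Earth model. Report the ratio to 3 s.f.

4.74

In the plate carrée (x = Rλ, y = Rφ), meridians are true-scale (h = 1) and parallels are stretched by k = sec φ.
Areal scale at 79°: h·k = 1.000 × 5.241 = 5.241.
Areal scale at 25.3°: h·k = 1.000 × 1.106 = 1.106.
Ratio = 5.241/1.106 ≈ 4.74.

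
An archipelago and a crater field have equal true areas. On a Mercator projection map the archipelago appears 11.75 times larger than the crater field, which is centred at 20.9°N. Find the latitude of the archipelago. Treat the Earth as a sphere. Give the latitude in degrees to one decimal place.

On Mercator, (apparent₁)/(apparent₂) = sec²φ₁ / sec²φ₂ when true areas are equal.
cos²φ₂ / cos²φ₁ = 11.75  ⇒  cos φ₁ = cos 20.9° / √11.75 = 0.9342/3.428 = 0.2725.
φ₁ = arccos(0.2725) ≈ 74.2°.

74.2°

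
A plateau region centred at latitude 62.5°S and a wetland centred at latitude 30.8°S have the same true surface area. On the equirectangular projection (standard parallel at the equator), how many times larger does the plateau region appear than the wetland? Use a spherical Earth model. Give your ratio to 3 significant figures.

1.86

Plate carrée maps x = Rλ, y = Rφ. The meridian scale is h = 1 and the parallel scale is k = 1/cos φ = sec φ.
Areal scale at 62.5°: h·k = 1.000 × 2.166 = 2.166.
Areal scale at 30.8°: h·k = 1.000 × 1.164 = 1.164.
Ratio = 2.166/1.164 ≈ 1.86.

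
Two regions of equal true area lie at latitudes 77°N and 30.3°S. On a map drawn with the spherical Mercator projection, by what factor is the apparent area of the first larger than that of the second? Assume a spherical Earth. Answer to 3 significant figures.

14.7

Mercator areal scale is sec²φ.
At 77°: sec²(77°) = 1/0.2250² = 19.76.
At 30.3°: sec²(30.3°) = 1/0.8634² = 1.341.
Ratio = 19.76/1.341 = cos²(30.3°)/cos²(77°) ≈ 14.7.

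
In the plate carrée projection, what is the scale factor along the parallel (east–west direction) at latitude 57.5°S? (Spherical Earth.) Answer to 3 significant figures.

1.86

In the plate carrée (x = Rλ, y = Rφ), meridians are true-scale (h = 1) and parallels are stretched by k = sec φ.
k = 1/cos 57.5° = 1/0.5373 = 1.861.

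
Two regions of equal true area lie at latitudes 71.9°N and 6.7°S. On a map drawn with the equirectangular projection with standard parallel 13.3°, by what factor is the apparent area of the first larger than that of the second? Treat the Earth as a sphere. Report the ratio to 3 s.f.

In the equirectangular projection with standard parallel φ₀ = 13.3° (x = Rλ cos φ₀, y = Rφ), meridians are true-scale (h = 1) and the parallel scale is k = cos φ₀ / cos φ.
Areal scale at 71.9°: h·k = 1.000 × 3.132 = 3.132.
Areal scale at 6.7°: h·k = 1.000 × 0.9799 = 0.9799.
Ratio = 3.132/0.9799 ≈ 3.20.

3.20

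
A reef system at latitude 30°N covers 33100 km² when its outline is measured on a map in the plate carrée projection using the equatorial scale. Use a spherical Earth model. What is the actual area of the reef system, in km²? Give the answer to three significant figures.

28700 km²

In the plate carrée (x = Rλ, y = Rφ), meridians are true-scale (h = 1) and parallels are stretched by k = sec φ.
Areal scale = h·k = 1 × sec φ; at 30°, h = 1.000, k = 1.155, so h·k = 1.155.
True area = apparent / (areal scale) = 33100 / 1.155 ≈ 28700 km².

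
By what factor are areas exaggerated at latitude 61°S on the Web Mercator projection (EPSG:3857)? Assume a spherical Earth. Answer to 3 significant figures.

Mercator is conformal, so the point scale is isotropic: h = k = sec φ = 1/cos φ.
Areal scale = k² = sec²φ = 1/cos²(61°) = 1/0.4848² = 4.255.

4.25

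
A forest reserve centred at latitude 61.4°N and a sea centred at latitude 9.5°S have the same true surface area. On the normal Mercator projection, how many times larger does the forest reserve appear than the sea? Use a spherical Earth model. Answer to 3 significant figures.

4.25

On Mercator, area is exaggerated by sec²φ = 1/cos²φ.
At 61.4°: sec²(61.4°) = 1/0.4787² = 4.364.
At 9.5°: sec²(9.5°) = 1/0.9863² = 1.028.
Ratio = 4.364/1.028 = cos²(9.5°)/cos²(61.4°) ≈ 4.25.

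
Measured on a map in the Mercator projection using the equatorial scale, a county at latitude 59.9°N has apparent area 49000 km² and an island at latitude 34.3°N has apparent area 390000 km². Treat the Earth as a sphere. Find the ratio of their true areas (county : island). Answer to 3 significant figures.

On Mercator the areal scale is sec²φ, so true area = apparent × cos²φ.
True area of county: 49000 × cos²(59.9°) = 49000 × 0.2515 = 12320 km².
True area of island: 390000 × cos²(34.3°) = 390000 × 0.6824 = 266200 km².
Ratio = 12320 / 266200 ≈ 0.0463.

0.0463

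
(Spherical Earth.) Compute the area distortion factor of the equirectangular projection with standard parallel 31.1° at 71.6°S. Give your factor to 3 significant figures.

2.71

In the equirectangular projection with standard parallel φ₀ = 31.1° (x = Rλ cos φ₀, y = Rφ), meridians are true-scale (h = 1) and the parallel scale is k = cos φ₀ / cos φ.
Areal scale = h·k = 1 × cos φ₀ / cos φ; at 71.6°, h = 1.000, k = 2.713, so h·k = 2.713.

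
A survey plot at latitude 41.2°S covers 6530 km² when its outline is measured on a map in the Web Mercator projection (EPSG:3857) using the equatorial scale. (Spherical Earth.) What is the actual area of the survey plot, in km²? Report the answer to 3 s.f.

3700 km²

The Mercator projection is conformal; its linear scale factor is the same in every direction and equals sec φ = 1/cos φ.
Areal scale = k² = sec²φ = 1/cos²(41.2°) = 1/0.7524² = 1.766.
True area = apparent / (areal scale) = 6530 / 1.766 ≈ 3700 km².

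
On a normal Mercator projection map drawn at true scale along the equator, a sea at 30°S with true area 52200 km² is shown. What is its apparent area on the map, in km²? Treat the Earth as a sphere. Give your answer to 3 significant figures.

69600 km²

Mercator is conformal, so the point scale is isotropic: h = k = sec φ = 1/cos φ.
Areal scale = k² = sec²φ = 1/cos²(30°) = 1/0.8660² = 1.333.
Apparent area = 52200 × 1.333 ≈ 69600 km².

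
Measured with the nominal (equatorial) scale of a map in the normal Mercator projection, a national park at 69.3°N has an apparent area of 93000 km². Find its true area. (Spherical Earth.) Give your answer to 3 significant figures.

11600 km²

For Mercator, h = k = sec φ (a conformal cylindrical projection has a single point scale, 1/cos φ).
Areal scale = k² = sec²φ = 1/cos²(69.3°) = 1/0.3535² = 8.004.
True area = apparent / (areal scale) = 93000 / 8.004 ≈ 11600 km².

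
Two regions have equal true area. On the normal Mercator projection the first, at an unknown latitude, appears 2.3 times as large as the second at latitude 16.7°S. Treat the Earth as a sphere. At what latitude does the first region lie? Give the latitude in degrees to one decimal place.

50.8°

For equal true areas on Mercator, apparent areas scale as sec²φ, so the ratio is cos²φ₂ / cos²φ₁.
cos²φ₂ / cos²φ₁ = 2.3  ⇒  cos φ₁ = cos 16.7° / √2.3 = 0.9578/1.517 = 0.6316.
φ₁ = arccos(0.6316) ≈ 50.8°.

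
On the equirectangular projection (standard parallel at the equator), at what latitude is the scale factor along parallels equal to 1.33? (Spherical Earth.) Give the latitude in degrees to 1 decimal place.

41.2°

Plate carrée: h = 1, k = sec φ along parallels.
sec φ = 1.33  ⇒  cos φ = 0.7519  ⇒  φ ≈ 41.2°.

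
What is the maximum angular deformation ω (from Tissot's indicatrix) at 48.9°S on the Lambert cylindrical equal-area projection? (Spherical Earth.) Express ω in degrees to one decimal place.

46.7°

The Lambert cylindrical equal-area projection is the cylindrical equal-area projection with its standard parallel at the equator (φ₀ = 0). A cylindrical equal-area projection with standard parallel φ₀ has meridian scale h = cos φ / cos φ₀ and parallel scale k = cos φ₀ / cos φ (so areas are preserved, h·k = 1).
At 48.9°: h = 0.6574, k = 1.521; principal scales a = 1.521, b = 0.6574.
sin(ω/2) = (a − b)/(a + b) = 0.8638/2.179 = 0.3965, so ω = 2 arcsin(0.3965) ≈ 46.7°.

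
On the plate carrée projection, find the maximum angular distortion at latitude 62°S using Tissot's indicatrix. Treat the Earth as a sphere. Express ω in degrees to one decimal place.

In the plate carrée (x = Rλ, y = Rφ), meridians are true-scale (h = 1) and parallels are stretched by k = sec φ.
At 62°: h = 1.000, k = 2.130; principal scales a = 2.130, b = 1.000.
sin(ω/2) = (a − b)/(a + b) = 1.130/3.130 = 0.3610, so ω = 2 arcsin(0.3610) ≈ 42.3°.

42.3°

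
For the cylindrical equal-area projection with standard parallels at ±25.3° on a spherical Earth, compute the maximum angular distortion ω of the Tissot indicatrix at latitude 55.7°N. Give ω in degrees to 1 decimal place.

52.3°

For cylindrical equal-area with standard parallel φ₀, h = cos φ / cos φ₀ and k = cos φ₀ / cos φ, so h·k = 1.
At 55.7°: h = 0.6233, k = 1.604; principal scales a = 1.604, b = 0.6233.
sin(ω/2) = (a − b)/(a + b) = 0.9810/2.228 = 0.4404, so ω = 2 arcsin(0.4404) ≈ 52.3°.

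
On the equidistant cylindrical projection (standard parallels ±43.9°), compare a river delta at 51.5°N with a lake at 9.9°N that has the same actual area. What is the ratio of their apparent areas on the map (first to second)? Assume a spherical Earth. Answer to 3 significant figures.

1.58

With standard parallel φ₀ = 43.9°, the equirectangular projection gives x = Rλ cos φ₀, y = Rφ, so h = 1 and k = cos 43.9° / cos φ.
Areal scale at 51.5°: h·k = 1.000 × 1.157 = 1.157.
Areal scale at 9.9°: h·k = 1.000 × 0.7314 = 0.7314.
Ratio = 1.157/0.7314 ≈ 1.58.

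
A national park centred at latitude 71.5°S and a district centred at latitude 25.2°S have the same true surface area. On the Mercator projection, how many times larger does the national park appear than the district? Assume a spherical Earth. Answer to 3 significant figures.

Mercator is conformal with k = sec φ, so areal scale = k² = sec²φ.
At 71.5°: sec²(71.5°) = 1/0.3173² = 9.932.
At 25.2°: sec²(25.2°) = 1/0.9048² = 1.221.
Ratio = 9.932/1.221 = cos²(25.2°)/cos²(71.5°) ≈ 8.13.

8.13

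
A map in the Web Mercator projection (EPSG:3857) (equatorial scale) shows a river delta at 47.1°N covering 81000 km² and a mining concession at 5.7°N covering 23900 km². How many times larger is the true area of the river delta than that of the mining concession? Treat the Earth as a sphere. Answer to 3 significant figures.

1.59

Since Mercator area scale is 1/cos²φ, the true area equals the apparent area multiplied by cos²φ.
True area of river delta: 81000 × cos²(47.1°) = 81000 × 0.4634 = 37530 km².
True area of mining concession: 23900 × cos²(5.7°) = 23900 × 0.9901 = 23660 km².
Ratio = 37530 / 23660 ≈ 1.59.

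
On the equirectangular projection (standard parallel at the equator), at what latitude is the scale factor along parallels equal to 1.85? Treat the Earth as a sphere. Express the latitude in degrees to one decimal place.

57.3°

Plate carrée: h = 1, k = sec φ along parallels.
sec φ = 1.85  ⇒  cos φ = 0.5405  ⇒  φ ≈ 57.3°.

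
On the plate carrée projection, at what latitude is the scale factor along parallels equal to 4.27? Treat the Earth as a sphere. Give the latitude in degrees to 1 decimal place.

76.5°

Plate carrée: h = 1, k = sec φ along parallels.
sec φ = 4.27  ⇒  cos φ = 0.2342  ⇒  φ ≈ 76.5°.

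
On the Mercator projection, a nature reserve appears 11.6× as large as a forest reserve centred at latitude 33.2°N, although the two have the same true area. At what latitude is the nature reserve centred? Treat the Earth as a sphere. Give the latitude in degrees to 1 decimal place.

75.8°

Mercator areal scale is sec²φ, so apparent-area ratio = sec²φ₁ / sec²φ₂ = cos²φ₂ / cos²φ₁.
cos²φ₂ / cos²φ₁ = 11.6  ⇒  cos φ₁ = cos 33.2° / √11.6 = 0.8368/3.406 = 0.2457.
φ₁ = arccos(0.2457) ≈ 75.8°.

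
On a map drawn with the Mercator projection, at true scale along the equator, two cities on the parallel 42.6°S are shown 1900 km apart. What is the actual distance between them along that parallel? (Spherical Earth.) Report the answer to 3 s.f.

1400 km

The Mercator projection is conformal; its linear scale factor is the same in every direction and equals sec φ = 1/cos φ.
Along the parallel at 42.6°, map distances are exaggerated by k = sec 42.6° = 1.359.
True distance = 1900 / 1.359 = 1900 × cos 42.6° ≈ 1400 km.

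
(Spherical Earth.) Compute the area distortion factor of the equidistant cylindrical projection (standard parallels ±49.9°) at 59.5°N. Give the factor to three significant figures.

With standard parallel φ₀ = 49.9°, the equirectangular projection gives x = Rλ cos φ₀, y = Rφ, so h = 1 and k = cos 49.9° / cos φ.
Areal scale = h·k = 1 × cos φ₀ / cos φ; at 59.5°, h = 1.000, k = 1.269, so h·k = 1.269.

1.27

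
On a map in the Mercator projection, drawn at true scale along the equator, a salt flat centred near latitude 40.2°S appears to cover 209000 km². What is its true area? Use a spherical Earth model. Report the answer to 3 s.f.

122000 km²

For Mercator, h = k = sec φ (a conformal cylindrical projection has a single point scale, 1/cos φ).
Areal scale = k² = sec²φ = 1/cos²(40.2°) = 1/0.7638² = 1.714.
True area = apparent / (areal scale) = 209000 / 1.714 ≈ 122000 km².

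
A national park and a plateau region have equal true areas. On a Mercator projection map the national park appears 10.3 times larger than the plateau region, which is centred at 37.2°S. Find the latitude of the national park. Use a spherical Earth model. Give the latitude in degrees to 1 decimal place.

For equal true areas on Mercator, apparent areas scale as sec²φ, so the ratio is cos²φ₂ / cos²φ₁.
cos²φ₂ / cos²φ₁ = 10.3  ⇒  cos φ₁ = cos 37.2° / √10.3 = 0.7965/3.209 = 0.2482.
φ₁ = arccos(0.2482) ≈ 75.6°.

75.6°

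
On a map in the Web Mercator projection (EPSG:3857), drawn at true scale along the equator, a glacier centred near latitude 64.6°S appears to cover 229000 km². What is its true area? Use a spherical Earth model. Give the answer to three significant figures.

42100 km²

The Mercator projection is conformal; its linear scale factor is the same in every direction and equals sec φ = 1/cos φ.
Areal scale = k² = sec²φ = 1/cos²(64.6°) = 1/0.4289² = 5.435.
True area = apparent / (areal scale) = 229000 / 5.435 ≈ 42100 km².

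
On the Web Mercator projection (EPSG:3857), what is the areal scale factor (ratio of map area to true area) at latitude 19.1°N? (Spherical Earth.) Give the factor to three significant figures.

For Mercator, h = k = sec φ (a conformal cylindrical projection has a single point scale, 1/cos φ).
Areal scale = k² = sec²φ = 1/cos²(19.1°) = 1/0.9449² = 1.120.

1.12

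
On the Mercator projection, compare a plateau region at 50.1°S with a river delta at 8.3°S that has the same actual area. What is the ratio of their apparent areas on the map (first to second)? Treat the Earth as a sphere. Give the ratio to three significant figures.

2.38

Mercator areal scale is sec²φ.
At 50.1°: sec²(50.1°) = 1/0.6414² = 2.430.
At 8.3°: sec²(8.3°) = 1/0.9895² = 1.021.
Ratio = 2.430/1.021 = cos²(8.3°)/cos²(50.1°) ≈ 2.38.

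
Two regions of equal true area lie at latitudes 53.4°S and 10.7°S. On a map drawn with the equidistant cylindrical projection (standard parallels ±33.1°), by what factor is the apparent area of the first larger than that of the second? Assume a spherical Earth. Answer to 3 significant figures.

1.65

The equidistant cylindrical projection with φ₀ = 33.1° has h = 1 (meridians true) and k = cos φ₀ / cos φ along parallels.
Areal scale at 53.4°: h·k = 1.000 × 1.405 = 1.405.
Areal scale at 10.7°: h·k = 1.000 × 0.8525 = 0.8525.
Ratio = 1.405/0.8525 ≈ 1.65.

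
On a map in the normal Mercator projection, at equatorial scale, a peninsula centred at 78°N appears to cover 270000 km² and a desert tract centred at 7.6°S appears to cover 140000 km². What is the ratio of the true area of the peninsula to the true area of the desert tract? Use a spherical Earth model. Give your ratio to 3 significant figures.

On Mercator the areal scale is sec²φ, so true area = apparent × cos²φ.
True area of peninsula: 270000 × cos²(78°) = 270000 × 0.04323 = 11670 km².
True area of desert tract: 140000 × cos²(7.6°) = 140000 × 0.9825 = 137600 km².
Ratio = 11670 / 137600 ≈ 0.0849.

0.0849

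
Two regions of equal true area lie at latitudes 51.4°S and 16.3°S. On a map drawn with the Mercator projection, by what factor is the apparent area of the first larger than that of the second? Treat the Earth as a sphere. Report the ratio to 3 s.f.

2.37

Mercator is conformal with k = sec φ, so areal scale = k² = sec²φ.
At 51.4°: sec²(51.4°) = 1/0.6239² = 2.569.
At 16.3°: sec²(16.3°) = 1/0.9598² = 1.086.
Ratio = 2.569/1.086 = cos²(16.3°)/cos²(51.4°) ≈ 2.37.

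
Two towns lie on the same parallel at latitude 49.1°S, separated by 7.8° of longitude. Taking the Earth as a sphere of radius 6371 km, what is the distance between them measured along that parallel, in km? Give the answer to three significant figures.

Arc length along a parallel = R cos φ · Δλ (with Δλ in radians).
= 6371 × cos 49.1° × (7.8° × π/180) = 6371 × 0.6547 × 0.1361 ≈ 568 km.

568 km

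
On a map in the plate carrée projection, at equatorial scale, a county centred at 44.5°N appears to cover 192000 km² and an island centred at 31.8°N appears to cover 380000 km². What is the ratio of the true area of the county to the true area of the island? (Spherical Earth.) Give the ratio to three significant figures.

On the plate carrée, areal scale = h·k = 1 × sec φ, so true area = apparent × cos φ.
True area of county: 192000 × cos(44.5°) = 192000 × 0.7133 = 136900 km².
True area of island: 380000 × cos(31.8°) = 380000 × 0.8499 = 323000 km².
Ratio = 136900 / 323000 ≈ 0.424.

0.424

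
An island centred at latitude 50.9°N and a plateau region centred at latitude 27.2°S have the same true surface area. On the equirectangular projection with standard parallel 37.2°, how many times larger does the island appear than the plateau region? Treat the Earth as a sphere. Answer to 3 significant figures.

1.41

With standard parallel φ₀ = 37.2°, the equirectangular projection gives x = Rλ cos φ₀, y = Rφ, so h = 1 and k = cos 37.2° / cos φ.
Areal scale at 50.9°: h·k = 1.000 × 1.263 = 1.263.
Areal scale at 27.2°: h·k = 1.000 × 0.8956 = 0.8956.
Ratio = 1.263/0.8956 ≈ 1.41.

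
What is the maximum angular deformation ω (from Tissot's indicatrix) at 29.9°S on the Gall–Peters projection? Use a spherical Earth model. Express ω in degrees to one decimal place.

Gall–Peters is a cylindrical equal-area projection with standard parallels at ±45°. Cylindrical equal-area (φ₀ = 45°): h = cos φ / cos 45° along meridians, k = cos 45° / cos φ along parallels; h·k = 1.
At 29.9°: h = 1.226, k = 0.8157; principal scales a = 1.226, b = 0.8157.
sin(ω/2) = (a − b)/(a + b) = 0.4103/2.042 = 0.2010, so ω = 2 arcsin(0.2010) ≈ 23.2°.

23.2°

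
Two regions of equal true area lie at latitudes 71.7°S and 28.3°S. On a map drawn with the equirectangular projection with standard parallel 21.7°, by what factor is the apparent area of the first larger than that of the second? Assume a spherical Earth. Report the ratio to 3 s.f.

2.80

With standard parallel φ₀ = 21.7°, the equirectangular projection gives x = Rλ cos φ₀, y = Rφ, so h = 1 and k = cos 21.7° / cos φ.
Areal scale at 71.7°: h·k = 1.000 × 2.959 = 2.959.
Areal scale at 28.3°: h·k = 1.000 × 1.055 = 1.055.
Ratio = 2.959/1.055 ≈ 2.80.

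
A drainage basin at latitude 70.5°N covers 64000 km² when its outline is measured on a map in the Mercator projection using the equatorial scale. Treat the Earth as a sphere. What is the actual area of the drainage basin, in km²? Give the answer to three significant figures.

7130 km²

The Mercator projection is conformal; its linear scale factor is the same in every direction and equals sec φ = 1/cos φ.
Areal scale = k² = sec²φ = 1/cos²(70.5°) = 1/0.3338² = 8.974.
True area = apparent / (areal scale) = 64000 / 8.974 ≈ 7130 km².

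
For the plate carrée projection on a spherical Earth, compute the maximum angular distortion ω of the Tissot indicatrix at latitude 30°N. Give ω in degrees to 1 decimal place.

Plate carrée maps x = Rλ, y = Rφ. The meridian scale is h = 1 and the parallel scale is k = 1/cos φ = sec φ.
At 30°: h = 1.000, k = 1.155; principal scales a = 1.155, b = 1.000.
sin(ω/2) = (a − b)/(a + b) = 0.1547/2.155 = 0.07180, so ω = 2 arcsin(0.07180) ≈ 8.2°.

8.2°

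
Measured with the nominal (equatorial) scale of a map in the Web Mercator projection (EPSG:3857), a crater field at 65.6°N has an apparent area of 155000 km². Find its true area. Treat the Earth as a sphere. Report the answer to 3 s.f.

Mercator is conformal, so the point scale is isotropic: h = k = sec φ = 1/cos φ.
Areal scale = k² = sec²φ = 1/cos²(65.6°) = 1/0.4131² = 5.860.
True area = apparent / (areal scale) = 155000 / 5.860 ≈ 26500 km².

26500 km²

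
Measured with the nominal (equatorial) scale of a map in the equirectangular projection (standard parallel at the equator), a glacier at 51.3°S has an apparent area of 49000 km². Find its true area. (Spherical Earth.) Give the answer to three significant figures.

30600 km²

For the equirectangular projection with φ₀ = 0 (plate carrée), h = 1 along meridians and k = sec φ along parallels.
Areal scale = h·k = 1 × sec φ; at 51.3°, h = 1.000, k = 1.599, so h·k = 1.599.
True area = apparent / (areal scale) = 49000 / 1.599 ≈ 30600 km².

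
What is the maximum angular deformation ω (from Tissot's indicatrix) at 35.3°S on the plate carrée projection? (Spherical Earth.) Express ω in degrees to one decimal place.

In the plate carrée (x = Rλ, y = Rφ), meridians are true-scale (h = 1) and parallels are stretched by k = sec φ.
At 35.3°: h = 1.000, k = 1.225; principal scales a = 1.225, b = 1.000.
sin(ω/2) = (a − b)/(a + b) = 0.2253/2.225 = 0.1012, so ω = 2 arcsin(0.1012) ≈ 11.6°.

11.6°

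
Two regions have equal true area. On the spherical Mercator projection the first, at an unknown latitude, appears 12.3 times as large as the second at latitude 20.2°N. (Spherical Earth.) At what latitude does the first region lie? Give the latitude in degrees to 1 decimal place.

74.5°

Mercator areal scale is sec²φ, so apparent-area ratio = sec²φ₁ / sec²φ₂ = cos²φ₂ / cos²φ₁.
cos²φ₂ / cos²φ₁ = 12.3  ⇒  cos φ₁ = cos 20.2° / √12.3 = 0.9385/3.507 = 0.2676.
φ₁ = arccos(0.2676) ≈ 74.5°.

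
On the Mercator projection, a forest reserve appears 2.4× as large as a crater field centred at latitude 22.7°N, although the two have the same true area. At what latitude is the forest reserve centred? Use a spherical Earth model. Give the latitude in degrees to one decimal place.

53.5°

For equal true areas on Mercator, apparent areas scale as sec²φ, so the ratio is cos²φ₂ / cos²φ₁.
cos²φ₂ / cos²φ₁ = 2.4  ⇒  cos φ₁ = cos 22.7° / √2.4 = 0.9225/1.549 = 0.5955.
φ₁ = arccos(0.5955) ≈ 53.5°.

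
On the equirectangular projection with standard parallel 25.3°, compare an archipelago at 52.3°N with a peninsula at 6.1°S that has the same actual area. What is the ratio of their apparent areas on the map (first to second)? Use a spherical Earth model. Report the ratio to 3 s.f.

In the equirectangular projection with standard parallel φ₀ = 25.3° (x = Rλ cos φ₀, y = Rφ), meridians are true-scale (h = 1) and the parallel scale is k = cos φ₀ / cos φ.
Areal scale at 52.3°: h·k = 1.000 × 1.478 = 1.478.
Areal scale at 6.1°: h·k = 1.000 × 0.9092 = 0.9092.
Ratio = 1.478/0.9092 ≈ 1.63.

1.63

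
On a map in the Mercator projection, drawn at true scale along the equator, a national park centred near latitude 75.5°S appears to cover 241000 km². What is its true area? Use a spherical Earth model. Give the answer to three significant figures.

For Mercator, h = k = sec φ (a conformal cylindrical projection has a single point scale, 1/cos φ).
Areal scale = k² = sec²φ = 1/cos²(75.5°) = 1/0.2504² = 15.95.
True area = apparent / (areal scale) = 241000 / 15.95 ≈ 15100 km².

15100 km²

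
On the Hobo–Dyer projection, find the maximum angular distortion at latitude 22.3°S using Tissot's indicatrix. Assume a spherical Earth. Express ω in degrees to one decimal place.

17.5°

Hobo–Dyer is a cylindrical equal-area projection with standard parallels at ±37.5°. Cylindrical equal-area (φ₀ = 37.5°): h = cos φ / cos 37.5° along meridians, k = cos 37.5° / cos φ along parallels; h·k = 1.
At 22.3°: h = 1.166, k = 0.8575; principal scales a = 1.166, b = 0.8575.
sin(ω/2) = (a − b)/(a + b) = 0.3087/2.024 = 0.1526, so ω = 2 arcsin(0.1526) ≈ 17.5°.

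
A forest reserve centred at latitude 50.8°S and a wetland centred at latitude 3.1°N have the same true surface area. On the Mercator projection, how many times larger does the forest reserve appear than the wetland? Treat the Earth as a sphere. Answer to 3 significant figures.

Mercator areal scale is sec²φ.
At 50.8°: sec²(50.8°) = 1/0.6320² = 2.503.
At 3.1°: sec²(3.1°) = 1/0.9985² = 1.003.
Ratio = 2.503/1.003 = cos²(3.1°)/cos²(50.8°) ≈ 2.50.

2.50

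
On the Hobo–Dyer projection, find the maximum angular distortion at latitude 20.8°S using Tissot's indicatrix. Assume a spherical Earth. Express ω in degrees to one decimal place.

Hobo–Dyer is a cylindrical equal-area projection with standard parallels at ±37.5°. For cylindrical equal-area with standard parallel φ₀, h = cos φ / cos φ₀ and k = cos φ₀ / cos φ, so h·k = 1.
At 20.8°: h = 1.178, k = 0.8487; principal scales a = 1.178, b = 0.8487.
sin(ω/2) = (a − b)/(a + b) = 0.3297/2.027 = 0.1626, so ω = 2 arcsin(0.1626) ≈ 18.7°.

18.7°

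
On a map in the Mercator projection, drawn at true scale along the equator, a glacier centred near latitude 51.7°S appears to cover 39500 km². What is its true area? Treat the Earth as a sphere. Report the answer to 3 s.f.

15200 km²

Mercator is conformal, so the point scale is isotropic: h = k = sec φ = 1/cos φ.
Areal scale = k² = sec²φ = 1/cos²(51.7°) = 1/0.6198² = 2.603.
True area = apparent / (areal scale) = 39500 / 2.603 ≈ 15200 km².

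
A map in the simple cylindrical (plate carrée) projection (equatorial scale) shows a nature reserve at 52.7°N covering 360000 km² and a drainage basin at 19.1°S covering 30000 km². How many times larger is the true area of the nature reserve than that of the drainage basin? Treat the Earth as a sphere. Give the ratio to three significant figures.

On the plate carrée, areal scale = h·k = 1 × sec φ, so true area = apparent × cos φ.
True area of nature reserve: 360000 × cos(52.7°) = 360000 × 0.6060 = 218200 km².
True area of drainage basin: 30000 × cos(19.1°) = 30000 × 0.9449 = 28350 km².
Ratio = 218200 / 28350 ≈ 7.70.

7.70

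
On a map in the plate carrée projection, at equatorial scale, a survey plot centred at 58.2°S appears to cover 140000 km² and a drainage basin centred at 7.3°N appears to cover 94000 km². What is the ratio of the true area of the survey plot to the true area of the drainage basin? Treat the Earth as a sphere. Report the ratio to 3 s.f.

0.791

On the plate carrée, areal scale = h·k = 1 × sec φ, so true area = apparent × cos φ.
True area of survey plot: 140000 × cos(58.2°) = 140000 × 0.5270 = 73770 km².
True area of drainage basin: 94000 × cos(7.3°) = 94000 × 0.9919 = 93240 km².
Ratio = 73770 / 93240 ≈ 0.791.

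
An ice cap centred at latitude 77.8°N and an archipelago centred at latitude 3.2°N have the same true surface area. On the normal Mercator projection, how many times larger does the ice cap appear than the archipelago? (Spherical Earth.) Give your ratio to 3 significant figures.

Mercator areal scale is sec²φ.
At 77.8°: sec²(77.8°) = 1/0.2113² = 22.39.
At 3.2°: sec²(3.2°) = 1/0.9984² = 1.003.
Ratio = 22.39/1.003 = cos²(3.2°)/cos²(77.8°) ≈ 22.3.

22.3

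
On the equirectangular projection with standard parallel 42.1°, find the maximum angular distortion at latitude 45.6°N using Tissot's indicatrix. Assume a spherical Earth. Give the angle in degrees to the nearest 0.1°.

The equidistant cylindrical projection with φ₀ = 42.1° has h = 1 (meridians true) and k = cos φ₀ / cos φ along parallels.
At 45.6°: h = 1.000, k = 1.060; principal scales a = 1.060, b = 1.000.
sin(ω/2) = (a − b)/(a + b) = 0.06048/2.060 = 0.02935, so ω = 2 arcsin(0.02935) ≈ 3.4°.

3.4°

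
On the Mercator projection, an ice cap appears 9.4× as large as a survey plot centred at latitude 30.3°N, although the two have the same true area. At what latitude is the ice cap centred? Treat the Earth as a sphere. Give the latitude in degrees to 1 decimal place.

73.6°

Mercator areal scale is sec²φ, so apparent-area ratio = sec²φ₁ / sec²φ₂ = cos²φ₂ / cos²φ₁.
cos²φ₂ / cos²φ₁ = 9.4  ⇒  cos φ₁ = cos 30.3° / √9.4 = 0.8634/3.066 = 0.2816.
φ₁ = arccos(0.2816) ≈ 73.6°.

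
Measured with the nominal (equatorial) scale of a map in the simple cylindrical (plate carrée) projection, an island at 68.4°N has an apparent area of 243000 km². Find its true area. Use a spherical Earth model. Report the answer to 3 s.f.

In the plate carrée (x = Rλ, y = Rφ), meridians are true-scale (h = 1) and parallels are stretched by k = sec φ.
Areal scale = h·k = 1 × sec φ; at 68.4°, h = 1.000, k = 2.716, so h·k = 2.716.
True area = apparent / (areal scale) = 243000 / 2.716 ≈ 89500 km².

89500 km²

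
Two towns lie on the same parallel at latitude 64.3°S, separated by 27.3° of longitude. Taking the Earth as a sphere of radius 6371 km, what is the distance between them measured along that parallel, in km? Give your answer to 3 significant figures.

1320 km

Arc length along a parallel = R cos φ · Δλ (with Δλ in radians).
= 6371 × cos 64.3° × (27.3° × π/180) = 6371 × 0.4337 × 0.4765 ≈ 1320 km.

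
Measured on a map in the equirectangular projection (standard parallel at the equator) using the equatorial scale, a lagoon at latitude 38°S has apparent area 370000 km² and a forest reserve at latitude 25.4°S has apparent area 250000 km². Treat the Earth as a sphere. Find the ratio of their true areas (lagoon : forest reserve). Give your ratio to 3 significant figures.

On the plate carrée, areal scale = h·k = 1 × sec φ, so true area = apparent × cos φ.
True area of lagoon: 370000 × cos(38°) = 370000 × 0.7880 = 291600 km².
True area of forest reserve: 250000 × cos(25.4°) = 250000 × 0.9033 = 225800 km².
Ratio = 291600 / 225800 ≈ 1.29.

1.29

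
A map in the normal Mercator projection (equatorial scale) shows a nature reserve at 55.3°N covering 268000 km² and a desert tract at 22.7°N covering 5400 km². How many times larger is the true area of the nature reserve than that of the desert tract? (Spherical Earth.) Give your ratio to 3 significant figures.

18.9

Since Mercator area scale is 1/cos²φ, the true area equals the apparent area multiplied by cos²φ.
True area of nature reserve: 268000 × cos²(55.3°) = 268000 × 0.3241 = 86850 km².
True area of desert tract: 5400 × cos²(22.7°) = 5400 × 0.8511 = 4596 km².
Ratio = 86850 / 4596 ≈ 18.9.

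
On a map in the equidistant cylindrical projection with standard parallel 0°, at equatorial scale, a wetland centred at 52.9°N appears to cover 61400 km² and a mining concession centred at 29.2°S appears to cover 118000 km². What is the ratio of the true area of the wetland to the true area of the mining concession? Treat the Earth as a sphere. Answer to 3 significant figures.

On the plate carrée, areal scale = h·k = 1 × sec φ, so true area = apparent × cos φ.
True area of wetland: 61400 × cos(52.9°) = 61400 × 0.6032 = 37040 km².
True area of mining concession: 118000 × cos(29.2°) = 118000 × 0.8729 = 103000 km².
Ratio = 37040 / 103000 ≈ 0.360.

0.360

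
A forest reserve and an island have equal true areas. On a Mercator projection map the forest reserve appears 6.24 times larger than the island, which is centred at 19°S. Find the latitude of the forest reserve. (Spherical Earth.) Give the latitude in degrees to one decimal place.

For equal true areas on Mercator, apparent areas scale as sec²φ, so the ratio is cos²φ₂ / cos²φ₁.
cos²φ₂ / cos²φ₁ = 6.24  ⇒  cos φ₁ = cos 19° / √6.24 = 0.9455/2.498 = 0.3785.
φ₁ = arccos(0.3785) ≈ 67.8°.

67.8°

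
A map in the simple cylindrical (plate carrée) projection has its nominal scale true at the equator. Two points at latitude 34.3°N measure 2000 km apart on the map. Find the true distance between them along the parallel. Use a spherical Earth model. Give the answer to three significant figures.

In the plate carrée (x = Rλ, y = Rφ), meridians are true-scale (h = 1) and parallels are stretched by k = sec φ.
Along the parallel at 34.3°, map distances are exaggerated by k = sec 34.3° = 1.211.
True distance = 2000 / 1.211 = 2000 × cos 34.3° ≈ 1650 km.

1650 km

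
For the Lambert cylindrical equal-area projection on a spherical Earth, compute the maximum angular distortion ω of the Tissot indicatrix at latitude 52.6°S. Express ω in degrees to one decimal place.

The Lambert cylindrical equal-area projection is the cylindrical equal-area projection with its standard parallel at the equator (φ₀ = 0). For cylindrical equal-area with standard parallel φ₀, h = cos φ / cos φ₀ and k = cos φ₀ / cos φ, so h·k = 1.
At 52.6°: h = 0.6074, k = 1.646; principal scales a = 1.646, b = 0.6074.
sin(ω/2) = (a − b)/(a + b) = 1.039/2.254 = 0.4610, so ω = 2 arcsin(0.4610) ≈ 54.9°.

54.9°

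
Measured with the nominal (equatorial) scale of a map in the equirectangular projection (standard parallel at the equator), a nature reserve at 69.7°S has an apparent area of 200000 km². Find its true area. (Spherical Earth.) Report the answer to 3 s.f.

69400 km²

For the equirectangular projection with φ₀ = 0 (plate carrée), h = 1 along meridians and k = sec φ along parallels.
Areal scale = h·k = 1 × sec φ; at 69.7°, h = 1.000, k = 2.882, so h·k = 2.882.
True area = apparent / (areal scale) = 200000 / 2.882 ≈ 69400 km².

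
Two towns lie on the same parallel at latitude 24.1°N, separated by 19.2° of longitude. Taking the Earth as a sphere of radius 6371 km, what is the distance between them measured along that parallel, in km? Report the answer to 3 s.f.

Arc length along a parallel = R cos φ · Δλ (with Δλ in radians).
= 6371 × cos 24.1° × (19.2° × π/180) = 6371 × 0.9128 × 0.3351 ≈ 1950 km.

1950 km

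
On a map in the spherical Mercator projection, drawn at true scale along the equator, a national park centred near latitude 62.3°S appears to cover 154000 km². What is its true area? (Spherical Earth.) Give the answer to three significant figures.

33300 km²

Mercator is conformal, so the point scale is isotropic: h = k = sec φ = 1/cos φ.
Areal scale = k² = sec²φ = 1/cos²(62.3°) = 1/0.4648² = 4.628.
True area = apparent / (areal scale) = 154000 / 4.628 ≈ 33300 km².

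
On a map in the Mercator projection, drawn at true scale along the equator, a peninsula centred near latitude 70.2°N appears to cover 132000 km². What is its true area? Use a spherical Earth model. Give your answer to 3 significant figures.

Mercator is conformal, so the point scale is isotropic: h = k = sec φ = 1/cos φ.
Areal scale = k² = sec²φ = 1/cos²(70.2°) = 1/0.3387² = 8.715.
True area = apparent / (areal scale) = 132000 / 8.715 ≈ 15100 km².

15100 km²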